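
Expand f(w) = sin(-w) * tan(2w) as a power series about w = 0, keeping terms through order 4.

-7*w^4/3 - 2*w^2

Expand each factor separately, then convolve coefficients.
[w^0] = 0;  [w^1] = 0;  [w^2] = -2;  [w^3] = 0;  [w^4] = -7/3.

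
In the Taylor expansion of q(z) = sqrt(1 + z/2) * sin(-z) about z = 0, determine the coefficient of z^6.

Expand each factor separately, then convolve coefficients.
q(0) = 0
q′(0) = -1
q′′(0) = -1/2
q′′′(0) = 19/16
q^(4)(0) = 13/16
q^(5)(0) = -341/256
q^(6)(0) = -603/512
So c_6 = q^(6)(0)/6! = -67/40960.

-67/40960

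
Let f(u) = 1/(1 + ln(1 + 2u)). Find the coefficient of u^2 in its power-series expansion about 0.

Plug the Maclaurin series of the inner function into that of the outer and collect terms.
f(0) = 1
f′(0) = -2
f′′(0) = 12

6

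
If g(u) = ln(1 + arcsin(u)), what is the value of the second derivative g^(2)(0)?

Plug the Maclaurin series of the inner function into that of the outer and collect terms.
From the series, [u^2] g = -1/2; multiply by 2! = 2 to get -1.

-1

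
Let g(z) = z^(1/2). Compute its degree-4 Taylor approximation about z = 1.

[(z - 1)^0] = 1;  [(z - 1)^1] = 1/2;  [(z - 1)^2] = -1/8;  [(z - 1)^3] = 1/16;  [(z - 1)^4] = -5/128.

-5*(z - 1)^4/128 + (z - 1)^3/16 - (z - 1)^2/8 + (z - 1)/2 + 1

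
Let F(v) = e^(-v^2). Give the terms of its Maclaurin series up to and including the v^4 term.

Compute the successive derivatives at the expansion point and divide by k!.
F(0) = 1
F′(0) = 0
F′′(0) = -2
F′′′(0) = 0
F^(4)(0) = 12

v^4/2 - v^2 + 1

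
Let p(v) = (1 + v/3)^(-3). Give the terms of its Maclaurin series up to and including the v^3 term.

Apply the Taylor formula c_k = f^(k)(a)/k!.
p(0) = 1
p′(0) = -1
p′′(0) = 4/3
p′′′(0) = -20/9
Then c_k = p^(k)(0)/k! gives each Taylor coefficient.

-10*v^3/27 + 2*v^2/3 - v + 1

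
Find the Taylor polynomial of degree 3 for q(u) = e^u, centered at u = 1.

q(1) = e
q′(1) = e
q′′(1) = e
q′′′(1) = e

e*(u - 1)^3/6 + e*(u - 1)^2/2 + e*(u - 1) + e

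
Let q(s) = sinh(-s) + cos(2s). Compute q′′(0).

Expand each term separately and add.
The coefficient of s^2 in the expansion is -2, so q′′(0) = 2! * (-2) = -4.

-4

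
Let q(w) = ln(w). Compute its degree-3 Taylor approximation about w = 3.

(w - 3)^3/81 - (w - 3)^2/18 + (w - 3)/3 + ln(3)

q(3) = ln(3)
q′(3) = 1/3
q′′(3) = -1/9
q′′′(3) = 2/27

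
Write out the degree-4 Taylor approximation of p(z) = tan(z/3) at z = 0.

z^3/81 + z/3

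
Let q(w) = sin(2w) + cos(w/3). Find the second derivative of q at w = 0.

Combine the two series term by term.
From the series, [w^2] q = -1/18; multiply by 2! = 2 to get -1/9.

-1/9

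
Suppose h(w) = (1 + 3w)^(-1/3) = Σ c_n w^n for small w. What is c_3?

-14/3

Differentiate repeatedly and evaluate at the center.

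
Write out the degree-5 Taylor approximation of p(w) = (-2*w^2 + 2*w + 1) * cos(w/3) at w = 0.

Distribute the polynomial across the series and collect like powers.

w^5/972 + 217*w^4/1944 - w^3/9 - 37*w^2/18 + 2*w + 1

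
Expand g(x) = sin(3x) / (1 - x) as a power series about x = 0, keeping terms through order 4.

-3*x^4/2 - 3*x^3/2 + 3*x^2 + 3*x

Expand each factor separately, then convolve coefficients.
g(0) = 0
g′(0) = 3
g′′(0) = 6
g′′′(0) = -9
g^(4)(0) = -36
Then c_k = g^(k)(0)/k! gives each Taylor coefficient.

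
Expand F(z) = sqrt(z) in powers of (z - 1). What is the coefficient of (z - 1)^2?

-1/8

F(1) = 1
F′(1) = 1/2
F′′(1) = -1/4
So c_2 = F′′(1)/2! = -1/8.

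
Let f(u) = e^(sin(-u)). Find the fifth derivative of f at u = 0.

Plug the Maclaurin series of the inner function into that of the outer and collect terms.
The coefficient of u^5 in the expansion is 1/15, so f^(5)(0) = 5! * (1/15) = 8.

8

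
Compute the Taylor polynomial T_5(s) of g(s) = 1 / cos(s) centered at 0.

Divide the numerator series by the denominator series (power-series long division).

5*s^4/24 + s^2/2 + 1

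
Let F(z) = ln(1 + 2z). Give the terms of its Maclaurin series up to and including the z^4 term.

-4*z^4 + 8*z^3/3 - 2*z^2 + 2*z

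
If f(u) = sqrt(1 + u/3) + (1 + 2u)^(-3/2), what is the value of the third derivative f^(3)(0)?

-7559/72

Combine the two series term by term.
The coefficient of u^3 in the expansion is -7559/432, so f′′′(0) = 3! * (-7559/432) = -7559/72.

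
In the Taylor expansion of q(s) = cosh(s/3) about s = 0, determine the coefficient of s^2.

1/18

Use the known series and substitute for the argument.
[s^0] = 1;  [s^1] = 0;  [s^2] = 1/18.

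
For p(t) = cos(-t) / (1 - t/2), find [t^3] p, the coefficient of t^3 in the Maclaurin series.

-1/8

Multiply the two series term by term and collect like powers.
p(0) = 1
p′(0) = 1/2
p′′(0) = -1/2
p′′′(0) = -3/4
So c_3 = p′′′(0)/3! = -1/8.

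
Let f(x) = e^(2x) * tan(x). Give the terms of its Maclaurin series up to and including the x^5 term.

Multiply the two series term by term and collect like powers.
[x^0] = 0;  [x^1] = 1;  [x^2] = 2;  [x^3] = 7/3;  [x^4] = 2;  [x^5] = 22/15.

22*x^5/15 + 2*x^4 + 7*x^3/3 + 2*x^2 + x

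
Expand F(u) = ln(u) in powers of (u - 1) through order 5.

Apply the Taylor formula c_k = f^(k)(a)/k!.
F(1) = 0
F′(1) = 1
F′′(1) = -1
F′′′(1) = 2
F^(4)(1) = -6
F^(5)(1) = 24
Dividing each by k! gives the coefficients c_0, ..., c_5.

(u - 1)^5/5 - (u - 1)^4/4 + (u - 1)^3/3 - (u - 1)^2/2 + (u - 1)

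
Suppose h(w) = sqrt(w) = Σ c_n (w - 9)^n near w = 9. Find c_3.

1/3888

Use the known series and substitute for the argument.
h(9) = 3
h′(9) = 1/6
h′′(9) = -1/108
h′′′(9) = 1/648
Dividing each by k! gives the coefficients c_0, ..., c_3.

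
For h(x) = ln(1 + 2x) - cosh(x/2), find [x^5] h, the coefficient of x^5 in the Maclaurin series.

Expand each term separately and add.
h(0) = -1
h′(0) = 2
h′′(0) = -17/4
h′′′(0) = 16
h^(4)(0) = -1537/16
h^(5)(0) = 768
So c_5 = h^(5)(0)/5! = 32/5.

32/5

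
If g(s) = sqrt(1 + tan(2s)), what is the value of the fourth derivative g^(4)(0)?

Let u equal the inner series; expand the outer function in u and truncate.
The coefficient of s^4 in the expansion is -47/24, so g^(4)(0) = 4! * (-47/24) = -47.

-47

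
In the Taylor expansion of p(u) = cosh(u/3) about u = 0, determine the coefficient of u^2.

[u^0] = 1;  [u^1] = 0;  [u^2] = 1/18.
So c_2 = p′′(0)/2! = 1/18.

1/18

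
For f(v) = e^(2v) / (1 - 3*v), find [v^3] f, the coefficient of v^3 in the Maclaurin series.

Multiply the numerator's expansion by the denominator's geometric series.
[v^0] = 1;  [v^1] = 5;  [v^2] = 17;  [v^3] = 157/3.

157/3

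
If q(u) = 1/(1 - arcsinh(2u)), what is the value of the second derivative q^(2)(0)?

Compose series: expand the inner function first, then feed it into the outer expansion.
From the series, [u^2] q = 4; multiply by 2! = 2 to get 8.

8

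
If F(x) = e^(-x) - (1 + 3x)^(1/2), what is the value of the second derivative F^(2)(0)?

13/4

Add the two expansions coefficient-wise.
From the series, [x^2] F = 13/8; multiply by 2! = 2 to get 13/4.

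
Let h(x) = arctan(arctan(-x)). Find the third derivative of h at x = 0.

Plug the Maclaurin series of the inner function into that of the outer and collect terms.
The coefficient of x^3 in the expansion is 2/3, so h′′′(0) = 3! * (2/3) = 4.

4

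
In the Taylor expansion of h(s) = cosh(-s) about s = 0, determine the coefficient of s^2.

1/2

h(0) = 1
h′(0) = 0
h′′(0) = 1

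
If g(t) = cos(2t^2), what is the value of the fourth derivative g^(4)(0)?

-48

From the series, [t^4] g = -2; multiply by 4! = 24 to get -48.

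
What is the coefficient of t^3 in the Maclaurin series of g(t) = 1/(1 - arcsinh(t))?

5/6

Substitute the inner expansion into the outer series and collect powers.
g(0) = 1
g′(0) = 1
g′′(0) = 2
g′′′(0) = 5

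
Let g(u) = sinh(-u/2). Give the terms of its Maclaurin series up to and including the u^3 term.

g(0) = 0
g′(0) = -1/2
g′′(0) = 0
g′′′(0) = -1/8
Then c_k = g^(k)(0)/k! gives each Taylor coefficient.

-u^3/48 - u/2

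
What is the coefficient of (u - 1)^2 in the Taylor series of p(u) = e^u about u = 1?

Apply the Taylor formula c_k = f^(k)(a)/k!.
[(u - 1)^0] = e;  [(u - 1)^1] = e;  [(u - 1)^2] = e/2.

e/2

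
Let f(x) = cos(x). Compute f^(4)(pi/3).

Differentiate repeatedly and evaluate at the center.
From the series, [(x - pi/3)^4] f = 1/48; multiply by 4! = 24 to get 1/2.

1/2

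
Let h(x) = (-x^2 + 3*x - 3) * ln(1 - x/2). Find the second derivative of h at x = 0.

-9/4

Shift and add copies of the series according to the polynomial's terms.
The coefficient of x^2 in the expansion is -9/8, so h′′(0) = 2! * (-9/8) = -9/4.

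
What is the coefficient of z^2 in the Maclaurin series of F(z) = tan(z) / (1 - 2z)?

Take the Cauchy product of the two expansions.
F(0) = 0
F′(0) = 1
F′′(0) = 4
So c_2 = F′′(0)/2! = 2.

2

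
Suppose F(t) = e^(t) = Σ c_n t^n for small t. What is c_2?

1/2

Compute the successive derivatives at the expansion point and divide by k!.
F(0) = 1
F′(0) = 1
F′′(0) = 1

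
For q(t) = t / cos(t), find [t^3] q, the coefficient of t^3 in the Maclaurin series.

Invert the denominator's series and multiply.
q(0) = 0
q′(0) = 1
q′′(0) = 0
q′′′(0) = 3

1/2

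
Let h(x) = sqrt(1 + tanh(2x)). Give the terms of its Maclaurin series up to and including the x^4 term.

Substitute the inner expansion into the outer series and collect powers.

17*x^4/24 - 5*x^3/6 - x^2/2 + x + 1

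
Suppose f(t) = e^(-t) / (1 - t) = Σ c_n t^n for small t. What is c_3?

Use 1/(1 - r) = Σ r^k on the denominator, then take the Cauchy product.
f(0) = 1
f′(0) = 0
f′′(0) = 1
f′′′(0) = 2

1/3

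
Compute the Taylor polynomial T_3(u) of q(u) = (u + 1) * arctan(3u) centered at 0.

-9*u^3 + 3*u^2 + 3*u

Distribute the polynomial across the series and collect like powers.
[u^0] = 0;  [u^1] = 3;  [u^2] = 3;  [u^3] = -9.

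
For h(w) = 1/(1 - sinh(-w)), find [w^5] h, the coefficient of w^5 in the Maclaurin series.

Let u equal the inner series; expand the outer function in u and truncate.

-181/120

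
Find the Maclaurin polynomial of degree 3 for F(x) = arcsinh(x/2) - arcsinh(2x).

Expand each term separately and add.
[x^0] = 0;  [x^1] = -3/2;  [x^2] = 0;  [x^3] = 21/16.

21*x^3/16 - 3*x/2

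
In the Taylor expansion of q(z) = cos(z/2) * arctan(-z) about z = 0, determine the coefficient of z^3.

11/24

Multiply the two series term by term and collect like powers.
[z^0] = 0;  [z^1] = -1;  [z^2] = 0;  [z^3] = 11/24.
So c_3 = q′′′(0)/3! = 11/24.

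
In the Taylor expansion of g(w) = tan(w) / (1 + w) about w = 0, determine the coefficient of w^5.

22/15

Expand each factor separately, then convolve coefficients.
g(0) = 0
g′(0) = 1
g′′(0) = -2
g′′′(0) = 8
g^(4)(0) = -32
g^(5)(0) = 176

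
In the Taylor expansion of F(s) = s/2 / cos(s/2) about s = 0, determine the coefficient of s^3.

1/16

Divide the numerator series by the denominator series (power-series long division).
[s^0] = 0;  [s^1] = 1/2;  [s^2] = 0;  [s^3] = 1/16.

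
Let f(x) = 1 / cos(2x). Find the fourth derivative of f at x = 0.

Divide the numerator series by the denominator series (power-series long division).
The coefficient of x^4 in the expansion is 10/3, so f^(4)(0) = 4! * (10/3) = 80.

80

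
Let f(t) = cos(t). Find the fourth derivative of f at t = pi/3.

1/2

The coefficient of (t - pi/3)^4 in the expansion is 1/48, so f^(4)(pi/3) = 4! * (1/48) = 1/2.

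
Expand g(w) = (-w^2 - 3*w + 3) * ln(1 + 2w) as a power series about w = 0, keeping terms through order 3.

12*w^3 - 12*w^2 + 6*w

Distribute the polynomial across the series and collect like powers.
[w^0] = 0;  [w^1] = 6;  [w^2] = -12;  [w^3] = 12.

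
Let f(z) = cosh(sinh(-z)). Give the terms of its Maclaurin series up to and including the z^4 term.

5*z^4/24 + z^2/2 + 1

Plug the Maclaurin series of the inner function into that of the outer and collect terms.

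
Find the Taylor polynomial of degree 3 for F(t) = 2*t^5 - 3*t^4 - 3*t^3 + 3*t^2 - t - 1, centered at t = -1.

29*(t + 1)^3 - 26*(t + 1)^2 + 6*(t + 1) + 1

[(t + 1)^0] = 1;  [(t + 1)^1] = 6;  [(t + 1)^2] = -26;  [(t + 1)^3] = 29.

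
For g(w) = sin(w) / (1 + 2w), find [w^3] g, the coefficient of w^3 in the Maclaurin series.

23/6

Expand each factor separately, then convolve coefficients.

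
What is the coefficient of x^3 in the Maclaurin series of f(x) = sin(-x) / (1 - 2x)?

-23/6

Take the Cauchy product of the two expansions.
f(0) = 0
f′(0) = -1
f′′(0) = -4
f′′′(0) = -23
Then c_k = f^(k)(0)/k! gives each Taylor coefficient.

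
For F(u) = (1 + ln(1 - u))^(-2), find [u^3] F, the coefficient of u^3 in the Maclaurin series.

23/3

Compose series: expand the inner function first, then feed it into the outer expansion.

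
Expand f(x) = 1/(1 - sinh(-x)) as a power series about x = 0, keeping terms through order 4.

Let u equal the inner series; expand the outer function in u and truncate.
f(0) = 1
f′(0) = -1
f′′(0) = 2
f′′′(0) = -7
f^(4)(0) = 32
The Taylor polynomial is Σ f^(k)(0)/k! · x^k.

4*x^4/3 - 7*x^3/6 + x^2 - x + 1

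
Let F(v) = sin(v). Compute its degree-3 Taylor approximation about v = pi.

[(v - pi)^0] = 0;  [(v - pi)^1] = -1;  [(v - pi)^2] = 0;  [(v - pi)^3] = 1/6.

(v - pi)^3/6 - (v - pi)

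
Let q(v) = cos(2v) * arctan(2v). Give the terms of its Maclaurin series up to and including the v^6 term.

Multiply the two series term by term and collect like powers.
q(0) = 0
q′(0) = 2
q′′(0) = 0
q′′′(0) = -40
q^(4)(0) = 0
q^(5)(0) = 1568
q^(6)(0) = 0
Dividing each by k! gives the coefficients c_0, ..., c_6.

196*v^5/15 - 20*v^3/3 + 2*v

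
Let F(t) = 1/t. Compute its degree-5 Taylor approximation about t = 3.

[(t - 3)^0] = 1/3;  [(t - 3)^1] = -1/9;  [(t - 3)^2] = 1/27;  [(t - 3)^3] = -1/81;  [(t - 3)^4] = 1/243;  [(t - 3)^5] = -1/729.

-(t - 3)^5/729 + (t - 3)^4/243 - (t - 3)^3/81 + (t - 3)^2/27 - (t - 3)/9 + 1/3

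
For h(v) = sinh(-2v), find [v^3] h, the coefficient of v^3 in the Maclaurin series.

-4/3

h(0) = 0
h′(0) = -2
h′′(0) = 0
h′′′(0) = -8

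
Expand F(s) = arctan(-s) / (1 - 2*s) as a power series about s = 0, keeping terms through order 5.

-223*s^5/15 - 22*s^4/3 - 11*s^3/3 - 2*s^2 - s

Expand 1/(denominator) as a geometric series and multiply by the numerator's series.
[s^0] = 0;  [s^1] = -1;  [s^2] = -2;  [s^3] = -11/3;  [s^4] = -22/3;  [s^5] = -223/15.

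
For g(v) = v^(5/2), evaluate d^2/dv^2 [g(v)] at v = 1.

15/4

From the series, [(v - 1)^2] g = 15/8; multiply by 2! = 2 to get 15/4.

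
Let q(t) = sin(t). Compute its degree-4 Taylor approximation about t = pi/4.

q(pi/4) = sqrt(2)/2
q′(pi/4) = sqrt(2)/2
q′′(pi/4) = -sqrt(2)/2
q′′′(pi/4) = -sqrt(2)/2
q^(4)(pi/4) = sqrt(2)/2
Dividing each by k! gives the coefficients c_0, ..., c_4.

sqrt(2)*(t - pi/4)^4/48 - sqrt(2)*(t - pi/4)^3/12 - sqrt(2)*(t - pi/4)^2/4 + sqrt(2)*(t - pi/4)/2 + sqrt(2)/2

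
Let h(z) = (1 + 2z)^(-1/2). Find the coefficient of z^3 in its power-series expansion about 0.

-5/2

Use the known series and substitute for the argument.
h(0) = 1
h′(0) = -1
h′′(0) = 3
h′′′(0) = -15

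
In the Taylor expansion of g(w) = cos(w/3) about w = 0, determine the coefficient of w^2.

g(0) = 1
g′(0) = 0
g′′(0) = -1/9
The Taylor polynomial is Σ g^(k)(0)/k! · w^k.

-1/18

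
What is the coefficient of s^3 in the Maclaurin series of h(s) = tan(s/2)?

1/24

Differentiate repeatedly and evaluate at the center.
h(0) = 0
h′(0) = 1/2
h′′(0) = 0
h′′′(0) = 1/4
So c_3 = h′′′(0)/3! = 1/24.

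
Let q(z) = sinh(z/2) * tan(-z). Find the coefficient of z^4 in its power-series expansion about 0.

-3/16

Multiply the two series term by term and collect like powers.
[z^0] = 0;  [z^1] = 0;  [z^2] = -1/2;  [z^3] = 0;  [z^4] = -3/16.
So c_4 = q^(4)(0)/4! = -3/16.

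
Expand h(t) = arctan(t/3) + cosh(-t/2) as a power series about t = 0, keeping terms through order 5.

t^5/1215 + t^4/384 - t^3/81 + t^2/8 + t/3 + 1

Add the two expansions coefficient-wise.
[t^0] = 1;  [t^1] = 1/3;  [t^2] = 1/8;  [t^3] = -1/81;  [t^4] = 1/384;  [t^5] = 1/1215.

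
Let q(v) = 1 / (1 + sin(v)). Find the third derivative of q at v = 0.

Expand as Σ (-1)^k u^k with u equal to the inner function's series.
From the series, [v^3] q = -5/6; multiply by 3! = 6 to get -5.

-5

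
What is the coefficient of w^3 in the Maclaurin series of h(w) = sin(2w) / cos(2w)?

Divide the numerator series by the denominator series (power-series long division).
h(0) = 0
h′(0) = 2
h′′(0) = 0
h′′′(0) = 16

8/3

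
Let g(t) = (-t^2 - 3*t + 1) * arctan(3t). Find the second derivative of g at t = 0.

-18

Distribute the polynomial across the series and collect like powers.
From the series, [t^2] g = -9; multiply by 2! = 2 to get -18.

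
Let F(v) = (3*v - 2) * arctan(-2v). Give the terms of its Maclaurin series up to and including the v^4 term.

Shift and add copies of the series according to the polynomial's terms.
F(0) = 0
F′(0) = 4
F′′(0) = -12
F′′′(0) = -32
F^(4)(0) = 192

8*v^4 - 16*v^3/3 - 6*v^2 + 4*v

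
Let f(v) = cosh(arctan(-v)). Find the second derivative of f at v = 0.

1

Compose series: expand the inner function first, then feed it into the outer expansion.
From the series, [v^2] f = 1/2; multiply by 2! = 2 to get 1.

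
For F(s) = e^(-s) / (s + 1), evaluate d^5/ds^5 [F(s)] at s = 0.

-326

Multiply the numerator's expansion by the denominator's geometric series.
The coefficient of s^5 in the expansion is -163/60, so F^(5)(0) = 5! * (-163/60) = -326.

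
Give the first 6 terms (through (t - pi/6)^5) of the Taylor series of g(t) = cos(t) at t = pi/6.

-(t - pi/6)^5/240 + sqrt(3)*(t - pi/6)^4/48 + (t - pi/6)^3/12 - sqrt(3)*(t - pi/6)^2/4 - (t - pi/6)/2 + sqrt(3)/2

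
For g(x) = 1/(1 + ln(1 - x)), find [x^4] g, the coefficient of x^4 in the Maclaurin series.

Let u equal the inner series; expand the outer function in u and truncate.
[x^0] = 1;  [x^1] = 1;  [x^2] = 3/2;  [x^3] = 7/3;  [x^4] = 11/3.

11/3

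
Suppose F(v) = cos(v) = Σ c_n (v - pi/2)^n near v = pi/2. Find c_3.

1/6

F(pi/2) = 0
F′(pi/2) = -1
F′′(pi/2) = 0
F′′′(pi/2) = 1
The Taylor polynomial is Σ F^(k)(pi/2)/k! · (v - pi/2)^k.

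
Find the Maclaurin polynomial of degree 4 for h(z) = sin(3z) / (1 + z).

3*z^4/2 - 3*z^3/2 - 3*z^2 + 3*z

Expand each factor separately, then convolve coefficients.
[z^0] = 0;  [z^1] = 3;  [z^2] = -3;  [z^3] = -3/2;  [z^4] = 3/2.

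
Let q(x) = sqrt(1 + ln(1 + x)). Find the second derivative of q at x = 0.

Substitute the inner expansion into the outer series and collect powers.
From the series, [x^2] q = -3/8; multiply by 2! = 2 to get -3/4.

-3/4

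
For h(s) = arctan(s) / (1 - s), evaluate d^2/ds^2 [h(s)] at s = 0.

Expand 1/(denominator) as a geometric series and multiply by the numerator's series.
The coefficient of s^2 in the expansion is 1, so h′′(0) = 2! * (1) = 2.

2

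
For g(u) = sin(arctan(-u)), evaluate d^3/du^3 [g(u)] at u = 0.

3

Substitute the inner expansion into the outer series and collect powers.
From the series, [u^3] g = 1/2; multiply by 3! = 6 to get 3.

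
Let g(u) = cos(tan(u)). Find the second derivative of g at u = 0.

Compose series: expand the inner function first, then feed it into the outer expansion.
From the series, [u^2] g = -1/2; multiply by 2! = 2 to get -1.

-1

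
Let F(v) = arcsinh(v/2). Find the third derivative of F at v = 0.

From the series, [v^3] F = -1/48; multiply by 3! = 6 to get -1/8.

-1/8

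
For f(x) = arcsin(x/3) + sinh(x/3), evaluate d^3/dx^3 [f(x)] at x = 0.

2/27

Combine the two series term by term.
The coefficient of x^3 in the expansion is 1/81, so f′′′(0) = 3! * (1/81) = 2/27.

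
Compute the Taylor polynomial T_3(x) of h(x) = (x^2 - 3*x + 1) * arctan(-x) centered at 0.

-2*x^3/3 + 3*x^2 - x

Multiply each power in the prefactor through the base expansion.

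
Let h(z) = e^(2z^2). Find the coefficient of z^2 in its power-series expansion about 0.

2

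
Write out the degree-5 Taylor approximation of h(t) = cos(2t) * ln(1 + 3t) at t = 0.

Take the Cauchy product of the two expansions.

163*t^5/5 - 45*t^4/4 + 3*t^3 - 9*t^2/2 + 3*t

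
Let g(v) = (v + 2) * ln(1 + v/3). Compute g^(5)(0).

-14/81

Multiply each power in the prefactor through the base expansion.
The coefficient of v^5 in the expansion is -7/4860, so g^(5)(0) = 5! * (-7/4860) = -14/81.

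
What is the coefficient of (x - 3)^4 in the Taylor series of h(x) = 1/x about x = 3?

1/243

Use the known series and substitute for the argument.
h(3) = 1/3
h′(3) = -1/9
h′′(3) = 2/27
h′′′(3) = -2/27
h^(4)(3) = 8/81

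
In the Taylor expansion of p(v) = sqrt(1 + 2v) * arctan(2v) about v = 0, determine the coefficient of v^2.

Expand each factor separately, then convolve coefficients.
p(0) = 0
p′(0) = 2
p′′(0) = 4

2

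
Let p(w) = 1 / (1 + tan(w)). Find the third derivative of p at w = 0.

-8

Expand as Σ (-1)^k u^k with u equal to the inner function's series.
From the series, [w^3] p = -4/3; multiply by 3! = 6 to get -8.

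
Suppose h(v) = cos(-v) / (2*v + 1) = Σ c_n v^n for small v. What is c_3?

-7

Multiply the numerator's expansion by the denominator's geometric series.
[v^0] = 1;  [v^1] = -2;  [v^2] = 7/2;  [v^3] = -7.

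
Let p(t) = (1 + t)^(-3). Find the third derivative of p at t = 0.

Compute the successive derivatives at the expansion point and divide by k!.
From the series, [t^3] p = -10; multiply by 3! = 6 to get -60.

-60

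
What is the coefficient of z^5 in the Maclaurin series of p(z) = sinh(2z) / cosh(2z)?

Write the quotient as an unknown series and match coefficients against numerator = denominator · series.
p(0) = 0
p′(0) = 2
p′′(0) = 0
p′′′(0) = -16
p^(4)(0) = 0
p^(5)(0) = 512
Dividing each by k! gives the coefficients c_0, ..., c_5.

64/15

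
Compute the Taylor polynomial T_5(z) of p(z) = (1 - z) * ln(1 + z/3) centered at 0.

19*z^5/4860 - 5*z^4/324 + 11*z^3/162 - 7*z^2/18 + z/3

Multiply each power in the prefactor through the base expansion.
p(0) = 0
p′(0) = 1/3
p′′(0) = -7/9
p′′′(0) = 11/27
p^(4)(0) = -10/27
p^(5)(0) = 38/81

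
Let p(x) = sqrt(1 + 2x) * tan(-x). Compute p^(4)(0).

-20

Write out both Maclaurin series and multiply, keeping only the needed powers.
From the series, [x^4] p = -5/6; multiply by 4! = 24 to get -20.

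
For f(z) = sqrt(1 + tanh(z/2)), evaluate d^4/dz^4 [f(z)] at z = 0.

17/256

Plug the Maclaurin series of the inner function into that of the outer and collect terms.
The coefficient of z^4 in the expansion is 17/6144, so f^(4)(0) = 4! * (17/6144) = 17/256.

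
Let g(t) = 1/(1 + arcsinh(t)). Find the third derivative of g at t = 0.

-5

Substitute the inner expansion into the outer series and collect powers.
From the series, [t^3] g = -5/6; multiply by 3! = 6 to get -5.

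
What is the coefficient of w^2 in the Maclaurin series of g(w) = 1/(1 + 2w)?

4

[w^0] = 1;  [w^1] = -2;  [w^2] = 4.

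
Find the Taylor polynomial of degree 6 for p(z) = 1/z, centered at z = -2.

Compute the successive derivatives at the expansion point and divide by k!.
p(-2) = -1/2
p′(-2) = -1/4
p′′(-2) = -1/4
p′′′(-2) = -3/8
p^(4)(-2) = -3/4
p^(5)(-2) = -15/8
p^(6)(-2) = -45/8
Dividing each by k! gives the coefficients c_0, ..., c_6.

-(z + 2)^6/128 - (z + 2)^5/64 - (z + 2)^4/32 - (z + 2)^3/16 - (z + 2)^2/8 - (z + 2)/4 - 1/2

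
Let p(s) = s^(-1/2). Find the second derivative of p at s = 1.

From the series, [(s - 1)^2] p = 3/8; multiply by 2! = 2 to get 3/4.

3/4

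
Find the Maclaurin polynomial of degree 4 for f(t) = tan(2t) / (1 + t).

Take the Cauchy product of the two expansions.
[t^0] = 0;  [t^1] = 2;  [t^2] = -2;  [t^3] = 14/3;  [t^4] = -14/3.

-14*t^4/3 + 14*t^3/3 - 2*t^2 + 2*t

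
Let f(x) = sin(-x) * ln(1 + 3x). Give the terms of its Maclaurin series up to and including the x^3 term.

Expand each factor separately, then convolve coefficients.
f(0) = 0
f′(0) = 0
f′′(0) = -6
f′′′(0) = 27
Then c_k = f^(k)(0)/k! gives each Taylor coefficient.

9*x^3/2 - 3*x^2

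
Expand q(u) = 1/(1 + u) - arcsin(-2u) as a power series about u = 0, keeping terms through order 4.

Add the two expansions coefficient-wise.
q(0) = 1
q′(0) = 1
q′′(0) = 2
q′′′(0) = 2
q^(4)(0) = 24
Dividing each by k! gives the coefficients c_0, ..., c_4.

u^4 + u^3/3 + u^2 + u + 1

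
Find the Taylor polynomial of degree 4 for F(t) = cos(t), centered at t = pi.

-(t - pi)^4/24 + (t - pi)^2/2 - 1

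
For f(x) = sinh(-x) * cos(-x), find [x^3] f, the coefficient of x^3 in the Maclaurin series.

1/3

Expand each factor separately, then convolve coefficients.
f(0) = 0
f′(0) = -1
f′′(0) = 0
f′′′(0) = 2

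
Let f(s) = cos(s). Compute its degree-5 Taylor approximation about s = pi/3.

-sqrt(3)*(s - pi/3)^5/240 + (s - pi/3)^4/48 + sqrt(3)*(s - pi/3)^3/12 - (s - pi/3)^2/4 - sqrt(3)*(s - pi/3)/2 + 1/2

[(s - pi/3)^0] = 1/2;  [(s - pi/3)^1] = -sqrt(3)/2;  [(s - pi/3)^2] = -1/4;  [(s - pi/3)^3] = sqrt(3)/12;  [(s - pi/3)^4] = 1/48;  [(s - pi/3)^5] = -sqrt(3)/240.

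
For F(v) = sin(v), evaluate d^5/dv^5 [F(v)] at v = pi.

Apply the Taylor formula c_k = f^(k)(a)/k!.
From the series, [(v - pi)^5] F = -1/120; multiply by 5! = 120 to get -1.

-1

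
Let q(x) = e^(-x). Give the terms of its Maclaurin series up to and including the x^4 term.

x^4/24 - x^3/6 + x^2/2 - x + 1

q(0) = 1
q′(0) = -1
q′′(0) = 1
q′′′(0) = -1
q^(4)(0) = 1
Dividing each by k! gives the coefficients c_0, ..., c_4.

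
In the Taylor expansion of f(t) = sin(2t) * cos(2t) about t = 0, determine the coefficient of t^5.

Multiply the two series term by term and collect like powers.
[t^0] = 0;  [t^1] = 2;  [t^2] = 0;  [t^3] = -16/3;  [t^4] = 0;  [t^5] = 64/15.
So c_5 = f^(5)(0)/5! = 64/15.

64/15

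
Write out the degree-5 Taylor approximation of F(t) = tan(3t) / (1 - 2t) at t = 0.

Take the Cauchy product of the two expansions.

582*t^5/5 + 42*t^4 + 21*t^3 + 6*t^2 + 3*t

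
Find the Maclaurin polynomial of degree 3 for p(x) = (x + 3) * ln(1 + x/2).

x^2/8 + 3*x/2

Multiply each power in the prefactor through the base expansion.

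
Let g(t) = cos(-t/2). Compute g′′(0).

-1/4

From the series, [t^2] g = -1/8; multiply by 2! = 2 to get -1/4.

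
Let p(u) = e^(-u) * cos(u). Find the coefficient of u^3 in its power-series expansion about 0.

Multiply the two series term by term and collect like powers.
p(0) = 1
p′(0) = -1
p′′(0) = 0
p′′′(0) = 2
So c_3 = p′′′(0)/3! = 1/3.

1/3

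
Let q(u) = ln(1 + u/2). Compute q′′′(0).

1/4

From the series, [u^3] q = 1/24; multiply by 3! = 6 to get 1/4.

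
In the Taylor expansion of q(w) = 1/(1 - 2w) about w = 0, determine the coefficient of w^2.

4

Apply the Taylor formula c_k = f^(k)(a)/k!.
q(0) = 1
q′(0) = 2
q′′(0) = 8
Dividing each by k! gives the coefficients c_0, ..., c_2.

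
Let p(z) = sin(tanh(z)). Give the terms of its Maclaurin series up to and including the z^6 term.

Let u equal the inner series; expand the outer function in u and truncate.
p(0) = 0
p′(0) = 1
p′′(0) = 0
p′′′(0) = -3
p^(4)(0) = 0
p^(5)(0) = 37
p^(6)(0) = 0
Dividing each by k! gives the coefficients c_0, ..., c_6.

37*z^5/120 - z^3/2 + z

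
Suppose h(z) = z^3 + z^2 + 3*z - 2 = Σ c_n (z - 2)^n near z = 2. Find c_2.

h(2) = 16
h′(2) = 19
h′′(2) = 14
Then c_k = h^(k)(2)/k! gives each Taylor coefficient.

7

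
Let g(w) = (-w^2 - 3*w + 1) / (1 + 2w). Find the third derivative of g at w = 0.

-108

Multiply each power in the prefactor through the base expansion.
The coefficient of w^3 in the expansion is -18, so g′′′(0) = 3! * (-18) = -108.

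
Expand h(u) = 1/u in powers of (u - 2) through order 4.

(u - 2)^4/32 - (u - 2)^3/16 + (u - 2)^2/8 - (u - 2)/4 + 1/2

Compute the successive derivatives at the expansion point and divide by k!.
h(2) = 1/2
h′(2) = -1/4
h′′(2) = 1/4
h′′′(2) = -3/8
h^(4)(2) = 3/4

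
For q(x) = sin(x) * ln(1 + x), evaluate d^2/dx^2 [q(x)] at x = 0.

Take the Cauchy product of the two expansions.
From the series, [x^2] q = 1; multiply by 2! = 2 to get 2.

2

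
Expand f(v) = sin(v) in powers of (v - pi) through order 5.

Compute the successive derivatives at the expansion point and divide by k!.
f(pi) = 0
f′(pi) = -1
f′′(pi) = 0
f′′′(pi) = 1
f^(4)(pi) = 0
f^(5)(pi) = -1
Dividing each by k! gives the coefficients c_0, ..., c_5.

-(v - pi)^5/120 + (v - pi)^3/6 - (v - pi)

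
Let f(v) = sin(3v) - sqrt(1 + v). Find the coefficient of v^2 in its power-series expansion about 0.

Combine the two series term by term.
f(0) = -1
f′(0) = 5/2
f′′(0) = 1/4
So c_2 = f′′(0)/2! = 1/8.

1/8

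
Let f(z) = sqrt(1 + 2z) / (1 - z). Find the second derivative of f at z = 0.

Take the Cauchy product of the two expansions.
The coefficient of z^2 in the expansion is 3/2, so f′′(0) = 2! * (3/2) = 3.

3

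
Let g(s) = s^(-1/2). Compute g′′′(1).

-15/8

The coefficient of (s - 1)^3 in the expansion is -5/16, so g′′′(1) = 3! * (-5/16) = -15/8.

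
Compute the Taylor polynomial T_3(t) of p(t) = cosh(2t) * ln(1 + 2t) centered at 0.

Write out both Maclaurin series and multiply, keeping only the needed powers.
[t^0] = 0;  [t^1] = 2;  [t^2] = -2;  [t^3] = 20/3.

20*t^3/3 - 2*t^2 + 2*t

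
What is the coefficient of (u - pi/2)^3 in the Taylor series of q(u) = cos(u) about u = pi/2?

q(pi/2) = 0
q′(pi/2) = -1
q′′(pi/2) = 0
q′′′(pi/2) = 1
The Taylor polynomial is Σ q^(k)(pi/2)/k! · (u - pi/2)^k.

1/6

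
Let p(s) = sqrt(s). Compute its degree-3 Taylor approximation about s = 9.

(s - 9)^3/3888 - (s - 9)^2/216 + (s - 9)/6 + 3

p(9) = 3
p′(9) = 1/6
p′′(9) = -1/108
p′′′(9) = 1/648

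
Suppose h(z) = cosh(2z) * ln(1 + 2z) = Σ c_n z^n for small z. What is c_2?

Multiply the two series term by term and collect like powers.
h(0) = 0
h′(0) = 2
h′′(0) = -4
So c_2 = h′′(0)/2! = -2.

-2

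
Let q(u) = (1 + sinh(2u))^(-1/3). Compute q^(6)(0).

7284736/729

Substitute the inner expansion into the outer series and collect powers.
The coefficient of u^6 in the expansion is 455296/32805, so q^(6)(0) = 6! * (455296/32805) = 7284736/729.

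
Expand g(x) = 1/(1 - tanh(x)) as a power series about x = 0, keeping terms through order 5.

Substitute the inner expansion into the outer series and collect powers.
g(0) = 1
g′(0) = 1
g′′(0) = 2
g′′′(0) = 4
g^(4)(0) = 8
g^(5)(0) = 16
The Taylor polynomial is Σ g^(k)(0)/k! · x^k.

2*x^5/15 + x^4/3 + 2*x^3/3 + x^2 + x + 1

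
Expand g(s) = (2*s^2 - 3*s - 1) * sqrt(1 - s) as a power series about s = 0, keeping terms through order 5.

5*s^5/256 - 3*s^4/128 - 9*s^3/16 + 29*s^2/8 - 5*s/2 - 1

Distribute the polynomial across the series and collect like powers.
[s^0] = -1;  [s^1] = -5/2;  [s^2] = 29/8;  [s^3] = -9/16;  [s^4] = -3/128;  [s^5] = 5/256.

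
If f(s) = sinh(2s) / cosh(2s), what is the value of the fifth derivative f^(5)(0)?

512

Invert the denominator's series and multiply.
The coefficient of s^5 in the expansion is 64/15, so f^(5)(0) = 5! * (64/15) = 512.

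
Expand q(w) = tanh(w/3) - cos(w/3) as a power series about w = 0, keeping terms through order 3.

Expand each term separately and add.
q(0) = -1
q′(0) = 1/3
q′′(0) = 1/9
q′′′(0) = -2/27

-w^3/81 + w^2/18 + w/3 - 1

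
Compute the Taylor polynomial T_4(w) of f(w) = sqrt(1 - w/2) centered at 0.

-5*w^4/2048 - w^3/128 - w^2/32 - w/4 + 1

Compute the successive derivatives at the expansion point and divide by k!.
[w^0] = 1;  [w^1] = -1/4;  [w^2] = -1/32;  [w^3] = -1/128;  [w^4] = -5/2048.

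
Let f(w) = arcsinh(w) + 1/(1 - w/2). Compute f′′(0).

Expand each term separately and add.
The coefficient of w^2 in the expansion is 1/4, so f′′(0) = 2! * (1/4) = 1/2.

1/2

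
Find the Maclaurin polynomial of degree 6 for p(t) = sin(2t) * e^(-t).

-11*t^6/180 - 19*t^5/60 + t^4 - t^3/3 - 2*t^2 + 2*t

Take the Cauchy product of the two expansions.
p(0) = 0
p′(0) = 2
p′′(0) = -4
p′′′(0) = -2
p^(4)(0) = 24
p^(5)(0) = -38
p^(6)(0) = -44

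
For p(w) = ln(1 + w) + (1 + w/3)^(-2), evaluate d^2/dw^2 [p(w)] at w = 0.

Add the two expansions coefficient-wise.
The coefficient of w^2 in the expansion is -1/6, so p′′(0) = 2! * (-1/6) = -1/3.

-1/3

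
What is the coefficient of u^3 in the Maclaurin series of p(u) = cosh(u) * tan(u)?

Multiply the two series term by term and collect like powers.
[u^0] = 0;  [u^1] = 1;  [u^2] = 0;  [u^3] = 5/6.
So c_3 = p′′′(0)/3! = 5/6.

5/6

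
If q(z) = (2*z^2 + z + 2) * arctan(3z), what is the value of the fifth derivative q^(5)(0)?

Distribute the polynomial across the series and collect like powers.
From the series, [z^5] q = 396/5; multiply by 5! = 120 to get 9504.

9504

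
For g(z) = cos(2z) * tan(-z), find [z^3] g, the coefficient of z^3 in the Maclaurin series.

5/3

Multiply the two series term by term and collect like powers.
[z^0] = 0;  [z^1] = -1;  [z^2] = 0;  [z^3] = 5/3.
So c_3 = g′′′(0)/3! = 5/3.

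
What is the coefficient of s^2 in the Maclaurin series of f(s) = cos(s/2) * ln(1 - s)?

-1/2

Multiply the two series term by term and collect like powers.
f(0) = 0
f′(0) = -1
f′′(0) = -1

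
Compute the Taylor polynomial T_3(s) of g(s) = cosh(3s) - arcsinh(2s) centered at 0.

4*s^3/3 + 9*s^2/2 - 2*s + 1

Combine the two series term by term.
g(0) = 1
g′(0) = -2
g′′(0) = 9
g′′′(0) = 8
Then c_k = g^(k)(0)/k! gives each Taylor coefficient.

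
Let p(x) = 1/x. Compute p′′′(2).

-3/8

The coefficient of (x - 2)^3 in the expansion is -1/16, so p′′′(2) = 3! * (-1/16) = -3/8.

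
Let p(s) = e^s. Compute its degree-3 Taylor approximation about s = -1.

(s + 1)^3*e^(-1)/6 + (s + 1)^2*e^(-1)/2 + (s + 1)*e^(-1) + e^(-1)

Compute the successive derivatives at the expansion point and divide by k!.
[(s + 1)^0] = e^(-1);  [(s + 1)^1] = e^(-1);  [(s + 1)^2] = e^(-1)/2;  [(s + 1)^3] = e^(-1)/6.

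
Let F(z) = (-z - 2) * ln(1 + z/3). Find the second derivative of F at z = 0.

-4/9

Multiply each power in the prefactor through the base expansion.
From the series, [z^2] F = -2/9; multiply by 2! = 2 to get -4/9.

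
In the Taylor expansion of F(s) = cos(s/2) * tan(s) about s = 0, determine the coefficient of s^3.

5/24

Take the Cauchy product of the two expansions.
F(0) = 0
F′(0) = 1
F′′(0) = 0
F′′′(0) = 5/4
So c_3 = F′′′(0)/3! = 5/24.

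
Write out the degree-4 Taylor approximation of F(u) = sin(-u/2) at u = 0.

F(0) = 0
F′(0) = -1/2
F′′(0) = 0
F′′′(0) = 1/8
F^(4)(0) = 0
The Taylor polynomial is Σ F^(k)(0)/k! · u^k.

u^3/48 - u/2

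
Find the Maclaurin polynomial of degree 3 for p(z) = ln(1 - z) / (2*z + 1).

Expand 1/(denominator) as a geometric series and multiply by the numerator's series.

-10*z^3/3 + 3*z^2/2 - z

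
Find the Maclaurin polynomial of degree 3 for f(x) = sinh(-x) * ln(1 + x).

x^3/2 - x^2

Write out both Maclaurin series and multiply, keeping only the needed powers.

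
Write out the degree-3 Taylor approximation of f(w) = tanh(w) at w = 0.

-w^3/3 + w

Compute the successive derivatives at the expansion point and divide by k!.
f(0) = 0
f′(0) = 1
f′′(0) = 0
f′′′(0) = -2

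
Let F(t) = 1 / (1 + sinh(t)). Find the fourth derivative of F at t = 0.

Use the geometric series for the reciprocal, then substitute.
The coefficient of t^4 in the expansion is 4/3, so F^(4)(0) = 4! * (4/3) = 32.

32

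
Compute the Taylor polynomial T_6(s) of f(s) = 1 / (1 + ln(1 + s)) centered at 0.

Use the geometric series for the reciprocal, then substitute.

3289*s^6/360 - 347*s^5/60 + 11*s^4/3 - 7*s^3/3 + 3*s^2/2 - s + 1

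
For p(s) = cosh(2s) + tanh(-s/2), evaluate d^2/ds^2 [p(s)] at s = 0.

4

Add the two expansions coefficient-wise.
From the series, [s^2] p = 2; multiply by 2! = 2 to get 4.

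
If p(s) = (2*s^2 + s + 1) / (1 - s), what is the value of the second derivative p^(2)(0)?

Distribute the polynomial across the series and collect like powers.
From the series, [s^2] p = 4; multiply by 2! = 2 to get 8.

8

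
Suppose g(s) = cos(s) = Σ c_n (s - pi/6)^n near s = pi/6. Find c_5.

g(pi/6) = sqrt(3)/2
g′(pi/6) = -1/2
g′′(pi/6) = -sqrt(3)/2
g′′′(pi/6) = 1/2
g^(4)(pi/6) = sqrt(3)/2
g^(5)(pi/6) = -1/2
So c_5 = g^(5)(pi/6)/5! = -1/240.

-1/240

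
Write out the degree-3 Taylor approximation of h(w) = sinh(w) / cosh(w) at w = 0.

-w^3/3 + w

Write the quotient as an unknown series and match coefficients against numerator = denominator · series.
[w^0] = 0;  [w^1] = 1;  [w^2] = 0;  [w^3] = -1/3.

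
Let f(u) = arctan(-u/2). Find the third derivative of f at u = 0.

1/4

Use the known series and substitute for the argument.
The coefficient of u^3 in the expansion is 1/24, so f′′′(0) = 3! * (1/24) = 1/4.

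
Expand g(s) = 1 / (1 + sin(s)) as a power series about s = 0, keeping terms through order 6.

17*s^6/45 - 61*s^5/120 + 2*s^4/3 - 5*s^3/6 + s^2 - s + 1

Expand as Σ (-1)^k u^k with u equal to the inner function's series.
[s^0] = 1;  [s^1] = -1;  [s^2] = 1;  [s^3] = -5/6;  [s^4] = 2/3;  [s^5] = -61/120;  [s^6] = 17/45.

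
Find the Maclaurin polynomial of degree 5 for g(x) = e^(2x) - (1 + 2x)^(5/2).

-13*x^5/120 + 31*x^4/24 - 7*x^3/6 - 11*x^2/2 - 3*x

Expand each term separately and add.
[x^0] = 0;  [x^1] = -3;  [x^2] = -11/2;  [x^3] = -7/6;  [x^4] = 31/24;  [x^5] = -13/120.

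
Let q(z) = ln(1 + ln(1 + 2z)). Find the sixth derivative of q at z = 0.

-117376

Substitute the inner expansion into the outer series and collect powers.
From the series, [z^6] q = -7336/45; multiply by 6! = 720 to get -117376.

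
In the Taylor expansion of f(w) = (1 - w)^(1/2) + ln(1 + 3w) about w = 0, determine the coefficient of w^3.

143/16

Expand each term separately and add.
f(0) = 1
f′(0) = 5/2
f′′(0) = -37/4
f′′′(0) = 429/8
So c_3 = f′′′(0)/3! = 143/16.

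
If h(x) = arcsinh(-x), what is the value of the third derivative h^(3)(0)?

Differentiate repeatedly and evaluate at the center.
The coefficient of x^3 in the expansion is 1/6, so h′′′(0) = 3! * (1/6) = 1.

1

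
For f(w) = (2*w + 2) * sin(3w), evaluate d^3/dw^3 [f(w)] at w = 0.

Shift and add copies of the series according to the polynomial's terms.
From the series, [w^3] f = -9; multiply by 3! = 6 to get -54.

-54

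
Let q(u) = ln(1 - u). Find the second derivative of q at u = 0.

-1

From the series, [u^2] q = -1/2; multiply by 2! = 2 to get -1.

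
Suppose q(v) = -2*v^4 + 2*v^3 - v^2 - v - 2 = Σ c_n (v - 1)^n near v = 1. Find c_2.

-7

q(1) = -4
q′(1) = -5
q′′(1) = -14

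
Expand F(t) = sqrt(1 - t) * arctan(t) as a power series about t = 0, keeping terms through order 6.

Expand each factor separately, then convolve coefficients.
F(0) = 0
F′(0) = 1
F′′(0) = -1
F′′′(0) = -11/4
F^(4)(0) = 5/2
F^(5)(0) = 389/16
F^(6)(0) = -1227/16

-409*t^6/3840 + 389*t^5/1920 + 5*t^4/48 - 11*t^3/24 - t^2/2 + t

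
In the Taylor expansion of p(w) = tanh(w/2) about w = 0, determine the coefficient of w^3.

Apply the Taylor formula c_k = f^(k)(a)/k!.
p(0) = 0
p′(0) = 1/2
p′′(0) = 0
p′′′(0) = -1/4
So c_3 = p′′′(0)/3! = -1/24.

-1/24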